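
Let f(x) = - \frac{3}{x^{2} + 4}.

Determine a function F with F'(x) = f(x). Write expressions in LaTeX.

An antiderivative is F(x) = - \frac{3 \operatorname{atan}{\left(\frac{x}{2} \right)}}{2}.

Check any antiderivative F(x) by computing F'(x) and comparing it with f(x).
Check: d/dx[- \frac{3 \operatorname{atan}{\left(\frac{x}{2} \right)}}{2}] = - \frac{3}{x^{2} + 4} = f(x).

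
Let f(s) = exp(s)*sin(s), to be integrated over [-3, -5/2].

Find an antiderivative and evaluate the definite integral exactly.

Any candidate F(s) must reproduce f(s) exactly when differentiated.
F(s) = (sin(s) - cos(s))*exp(s)/2 is an antiderivative of f.
Check: d/ds[(sin(s) - cos(s))*exp(s)/2] = exp(s)*sin(s) = f(s).
F(-5/2) = -exp(-5/2)*sin(5/2)/2 - exp(-5/2)*cos(5/2)/2; F(-3) = -exp(-3)*sin(3)/2 - exp(-3)*cos(3)/2.
Integral = F(-5/2) - F(-3) = exp(-3)*cos(3)/2 - exp(-5/2)*sin(5/2)/2 + exp(-3)*sin(3)/2 - exp(-5/2)*cos(5/2)/2.

Antiderivative: F(s) = (sin(s) - cos(s))*exp(s)/2; value = exp(-3)*cos(3)/2 - exp(-5/2)*sin(5/2)/2 + exp(-3)*sin(3)/2 - exp(-5/2)*cos(5/2)/2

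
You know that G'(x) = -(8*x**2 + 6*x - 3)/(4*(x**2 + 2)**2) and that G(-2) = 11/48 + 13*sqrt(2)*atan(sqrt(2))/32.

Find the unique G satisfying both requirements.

For G(x) to be correct, d/dx[G] must agree with the stated G'(x) identically.
A general antiderivative is -(-19*x - 12)/(16*x**2 + 32) - 13*sqrt(2)*atan(sqrt(2)*x/2)/32 + C.
The condition gives C = 11/48 + 13*sqrt(2)*atan(sqrt(2))/32 - (-13/48 + 13*sqrt(2)*atan(sqrt(2))/32) = 1/2.
So G(x) = (16*x**2 + 38*x - 13*sqrt(2)*(x**2 + 2)*atan(sqrt(2)*x/2) + 56)/(32*(x**2 + 2)).
Check: d/dx[(16*x**2 + 38*x - 13*sqrt(2)*(x**2 + 2)*atan(sqrt(2)*x/2) + 56)/(32*(x**2 + 2))] = (-8*x**2 - 6*x + 3)/(4*x**4 + 16*x**2 + 16), which equals G'(x).

G(x) = (16*x**2 + 38*x - 13*sqrt(2)*(x**2 + 2)*atan(sqrt(2)*x/2) + 56)/(32*(x**2 + 2))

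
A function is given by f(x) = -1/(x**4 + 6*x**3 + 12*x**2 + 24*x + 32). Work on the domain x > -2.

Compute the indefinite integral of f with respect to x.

F(x) = -(10*log(x + 2) - 4*log(x + 4) - 3*log(x**2 + 4) + 2*atan(x/2))/160 + C

The denominator factors as (x + 2)*(x + 4)*(x**2 + 4); partial fractions split f into directly integrable pieces: (3*x - 2)/(80*(x**2 + 4)) + 1/(40*(x + 4)) - 1/(16*(x + 2)).
Check: d/dx[-(10*log(x + 2) - 4*log(x + 4) - 3*log(x**2 + 4) + 2*atan(x/2))/160] = -1/(x**4 + 6*x**3 + 12*x**2 + 24*x + 32) = f(x).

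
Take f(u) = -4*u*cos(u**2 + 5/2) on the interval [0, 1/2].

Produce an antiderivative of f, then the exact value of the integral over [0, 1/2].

Antiderivative: F(u) = -2*sin(u**2 + 5/2); value = -2*sin(11/4) + 2*sin(5/2)

The substitution w = u**2 + 5/2 works: f is exactly (dF/dw)*(dw/du) for that inner function.
F(u) = -2*sin(u**2 + 5/2) is an antiderivative of f.
Check: d/du[-2*sin(u**2 + 5/2)] = -4*u*cos(u**2 + 5/2) = f(u).
F(1/2) = -2*sin(11/4); F(0) = -2*sin(5/2).
Integral = F(1/2) - F(0) = -2*sin(11/4) + 2*sin(5/2).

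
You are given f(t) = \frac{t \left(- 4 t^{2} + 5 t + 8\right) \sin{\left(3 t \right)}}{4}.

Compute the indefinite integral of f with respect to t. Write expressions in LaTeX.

F(t) = \frac{36 t^{3} \cos{\left(3 t \right)} - 36 t^{2} \sin{\left(3 t \right)} - 45 t^{2} \cos{\left(3 t \right)} + 30 t \sin{\left(3 t \right)} - 96 t \cos{\left(3 t \right)} + 32 \sin{\left(3 t \right)} + 10 \cos{\left(3 t \right)}}{108} + C

Recover f(t) by differentiating a candidate F(t); any mismatch rules it out.
Check: d/dt[\frac{36 t^{3} \cos{\left(3 t \right)} - 36 t^{2} \sin{\left(3 t \right)} - 45 t^{2} \cos{\left(3 t \right)} + 30 t \sin{\left(3 t \right)} - 96 t \cos{\left(3 t \right)} + 32 \sin{\left(3 t \right)} + 10 \cos{\left(3 t \right)}}{108}] = - t^{3} \sin{\left(3 t \right)} + \frac{5 t^{2} \sin{\left(3 t \right)}}{4} + 2 t \sin{\left(3 t \right)}, which equals f(t).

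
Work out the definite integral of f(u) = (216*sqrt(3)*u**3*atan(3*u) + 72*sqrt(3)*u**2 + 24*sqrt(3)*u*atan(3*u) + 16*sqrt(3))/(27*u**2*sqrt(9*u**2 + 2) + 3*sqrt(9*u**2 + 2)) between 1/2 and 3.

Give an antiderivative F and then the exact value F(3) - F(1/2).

Recognize the product-rule pattern: f = v'r + vr' with v = 8*sqrt(3*u**2 + 2/3)/3, r = atan(3*u), so integration by parts undoes it.
F(u) = 8*sqrt(3)*sqrt(9*u**2 + 2)*atan(3*u)/9 is an antiderivative of f.
Check: d/du[8*sqrt(3)*sqrt(9*u**2 + 2)*atan(3*u)/9] = (216*sqrt(3)*u**3*atan(3*u) + 72*sqrt(3)*u**2 + 24*sqrt(3)*u*atan(3*u) + 16*sqrt(3))/(27*u**2*sqrt(9*u**2 + 2) + 3*sqrt(9*u**2 + 2)) = f(u).
F(3) = 8*sqrt(249)*atan(9)/9; F(1/2) = 4*sqrt(51)*atan(3/2)/9.
Integral = F(3) - F(1/2) = -4*sqrt(51)*atan(3/2)/9 + 8*sqrt(249)*atan(9)/9.

Antiderivative: F(u) = 8*sqrt(3)*sqrt(9*u**2 + 2)*atan(3*u)/9; value = -4*sqrt(51)*atan(3/2)/9 + 8*sqrt(249)*atan(9)/9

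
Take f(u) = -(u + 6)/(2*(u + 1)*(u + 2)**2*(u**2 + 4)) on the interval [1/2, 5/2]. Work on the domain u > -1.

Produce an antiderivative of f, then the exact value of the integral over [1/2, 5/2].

Antiderivative: F(u) = (-16*u*log(u + 1) + 14*u*log(u + 2) + u*log(u**2 + 4) + 2*u*atan(u/2) - 32*log(u + 1) + 28*log(u + 2) + 2*log(u**2 + 4) + 4*atan(u/2) - 8)/(32*(u + 2)); value = -log(7/2)/2 - 7*log(5/2)/16 - log(17/4)/32 - atan(1/4)/16 + 2/45 + atan(5/4)/16 + log(41/4)/32 + log(3/2)/2 + 7*log(9/2)/16

Factor the denominator (2*(u + 1)*(u + 2)**2*(u**2 + 4)) and decompose: f = (u + 2)/(16*(u**2 + 4)) + 7/(16*(u + 2)) + 1/(4*(u + 2)**2) - 1/(2*(u + 1)); each piece integrates to a log, atan, or power term.
F(u) = (-16*u*log(u + 1) + 14*u*log(u + 2) + u*log(u**2 + 4) + 2*u*atan(u/2) - 32*log(u + 1) + 28*log(u + 2) + 2*log(u**2 + 4) + 4*atan(u/2) - 8)/(32*(u + 2)) is an antiderivative of f.
Check: d/du[(-16*u*log(u + 1) + 14*u*log(u + 2) + u*log(u**2 + 4) + 2*u*atan(u/2) - 32*log(u + 1) + 28*log(u + 2) + 2*log(u**2 + 4) + 4*atan(u/2) - 8)/(32*(u + 2))] = (-u - 6)/(2*u**5 + 10*u**4 + 24*u**3 + 48*u**2 + 64*u + 32), which equals f(u).
F(5/2) = -log(7/2)/2 - 1/18 + atan(5/4)/16 + log(41/4)/32 + 7*log(9/2)/16; F(1/2) = -log(3/2)/2 - 1/10 + atan(1/4)/16 + log(17/4)/32 + 7*log(5/2)/16.
Integral = F(5/2) - F(1/2) = -log(7/2)/2 - 7*log(5/2)/16 - log(17/4)/32 - atan(1/4)/16 + 2/45 + atan(5/4)/16 + log(41/4)/32 + log(3/2)/2 + 7*log(9/2)/16.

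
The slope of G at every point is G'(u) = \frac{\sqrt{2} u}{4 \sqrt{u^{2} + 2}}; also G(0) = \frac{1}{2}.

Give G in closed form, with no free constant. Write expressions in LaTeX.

G'(u) matches the chain-rule pattern g'(h)*h' with inner function h(u) = \frac{u^{2}}{2} + 1; substituting w = h(u) collapses the integral.
A general antiderivative is \frac{\sqrt{\frac{u^{2}}{2} + 1}}{2} + C.
The condition gives C = \frac{1}{2} - (\frac{1}{2}) = 0.
So G(u) = \frac{\sqrt{\frac{u^{2}}{2} + 1}}{2}.
Check: d/du[\frac{\sqrt{\frac{u^{2}}{2} + 1}}{2}] = \frac{\sqrt{2} u}{4 \sqrt{u^{2} + 2}} = G'(u).

G(u) = \frac{\sqrt{\frac{u^{2}}{2} + 1}}{2}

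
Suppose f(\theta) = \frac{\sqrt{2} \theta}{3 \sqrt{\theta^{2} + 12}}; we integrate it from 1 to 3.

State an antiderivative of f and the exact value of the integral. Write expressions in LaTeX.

Antiderivative: F(\theta) = \frac{2 \sqrt{\frac{\theta^{2}}{2} + 6}}{3}; value = - \frac{\sqrt{26}}{3} + \frac{\sqrt{42}}{3}

f matches the chain-rule pattern g'(h)*h' with inner function h(\theta) = \frac{\theta^{2}}{2} + 6; substituting u = h(\theta) collapses the integral.
F(\theta) = \frac{2 \sqrt{\frac{\theta^{2}}{2} + 6}}{3} is an antiderivative of f.
Check: d/d\theta[\frac{2 \sqrt{\frac{\theta^{2}}{2} + 6}}{3}] = \frac{\sqrt{2} \theta}{3 \sqrt{\theta^{2} + 12}} = f(\theta).
F(3) = \frac{\sqrt{42}}{3}; F(1) = \frac{\sqrt{26}}{3}.
Integral = F(3) - F(1) = - \frac{\sqrt{26}}{3} + \frac{\sqrt{42}}{3}.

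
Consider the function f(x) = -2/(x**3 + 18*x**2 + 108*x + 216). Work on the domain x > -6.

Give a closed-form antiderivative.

An antiderivative is F(x) = (x + 6)**(-2).

Any candidate F(x) must reproduce f(x) exactly when differentiated.
Check: d/dx[(x + 6)**(-2)] = -2/(x**3 + 18*x**2 + 108*x + 216) = f(x).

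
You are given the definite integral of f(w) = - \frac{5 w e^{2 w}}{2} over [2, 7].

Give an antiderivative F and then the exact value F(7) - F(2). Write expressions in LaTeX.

Recognize the product-rule pattern: f = u'v + uv' with u = \frac{5}{8} - \frac{5 w}{4}, v = e^{2 w}, so integration by parts undoes it.
F(w) = - \frac{5 w e^{2 w}}{4} + \frac{5 e^{2 w}}{8} is an antiderivative of f.
Check: d/dw[- \frac{5 w e^{2 w}}{4} + \frac{5 e^{2 w}}{8}] = - \frac{5 w e^{2 w}}{2} = f(w).
F(7) = - \frac{65 e^{14}}{8}; F(2) = - \frac{15 e^{4}}{8}.
Integral = F(7) - F(2) = - \frac{65 e^{14}}{8} + \frac{15 e^{4}}{8}.

Antiderivative: F(w) = - \frac{5 w e^{2 w}}{4} + \frac{5 e^{2 w}}{8}; value = - \frac{65 e^{14}}{8} + \frac{15 e^{4}}{8}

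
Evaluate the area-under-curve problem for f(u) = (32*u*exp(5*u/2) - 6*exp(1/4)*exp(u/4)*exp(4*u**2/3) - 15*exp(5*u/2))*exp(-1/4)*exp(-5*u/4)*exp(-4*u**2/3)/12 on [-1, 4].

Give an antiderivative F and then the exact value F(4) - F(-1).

Any candidate F(u) must reproduce f(u) exactly when differentiated.
F(u) = -exp(-1/4)*exp(5*u/4)*exp(-4*u**2/3) + exp(-u)/2 is an antiderivative of f.
Check: d/du[-exp(-1/4)*exp(5*u/4)*exp(-4*u**2/3) + exp(-u)/2] = (32*u*exp(9*u/4) - 15*exp(9*u/4) - 6*exp(1/4)*exp(4*u**2/3))*exp(-1/4)*exp(-u)*exp(-4*u**2/3)/12, which equals f(u).
F(4) = -exp(-199/12) + exp(-4)/2; F(-1) = -exp(-17/6) + exp(1)/2.
Integral = F(4) - F(-1) = -exp(1)/2 - exp(-199/12) + exp(-4)/2 + exp(-17/6).

Antiderivative: F(u) = -exp(-1/4)*exp(5*u/4)*exp(-4*u**2/3) + exp(-u)/2; value = -exp(1)/2 - exp(-199/12) + exp(-4)/2 + exp(-17/6)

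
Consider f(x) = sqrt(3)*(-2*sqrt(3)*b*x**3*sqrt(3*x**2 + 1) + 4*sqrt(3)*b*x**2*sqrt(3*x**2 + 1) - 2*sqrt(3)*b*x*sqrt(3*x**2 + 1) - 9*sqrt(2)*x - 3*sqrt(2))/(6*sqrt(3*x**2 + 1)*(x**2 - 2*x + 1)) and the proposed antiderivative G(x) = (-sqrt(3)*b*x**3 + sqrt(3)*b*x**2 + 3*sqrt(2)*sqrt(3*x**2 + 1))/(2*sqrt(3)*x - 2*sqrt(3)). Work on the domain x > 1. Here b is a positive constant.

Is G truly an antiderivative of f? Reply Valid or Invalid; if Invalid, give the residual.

d/dx[G] = (-2*b*x**3*sqrt(3*x**2 + 1) + 4*b*x**2*sqrt(3*x**2 + 1) - 2*b*x*sqrt(3*x**2 + 1) - 3*sqrt(6)*x - sqrt(6))/(2*x**2*sqrt(3*x**2 + 1) - 4*x*sqrt(3*x**2 + 1) + 2*sqrt(3*x**2 + 1))
This equals f(x) exactly, so the claim holds.

Valid. The derivative of G reproduces f.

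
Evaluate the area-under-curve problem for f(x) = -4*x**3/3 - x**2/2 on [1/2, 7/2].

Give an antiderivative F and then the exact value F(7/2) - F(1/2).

Antiderivative: F(x) = -x**4/3 - x**3/6; value = -457/8

The integrand splits into summands that can be handled one at a time.
F(x) = -x**4/3 - x**3/6 is an antiderivative of f.
Check: d/dx[-x**4/3 - x**3/6] = -4*x**3/3 - x**2/2 = f(x).
F(7/2) = -343/6; F(1/2) = -1/24.
Integral = F(7/2) - F(1/2) = -457/8.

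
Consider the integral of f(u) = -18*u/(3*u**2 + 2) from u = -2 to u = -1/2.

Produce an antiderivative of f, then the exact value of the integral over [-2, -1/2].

Antiderivative: F(u) = -3*log(2*u**2 + 4/3); value = -3*log(11/6) + 3*log(28/3)

f matches the chain-rule pattern g'(h)*h' with inner function h(u) = 2*u**2 + 4/3; substituting w = h(u) collapses the integral.
F(u) = -3*log(2*u**2 + 4/3) is an antiderivative of f.
Check: d/du[-3*log(2*u**2 + 4/3)] = -18*u/(3*u**2 + 2) = f(u).
F(-1/2) = -3*log(11/6); F(-2) = -3*log(28/3).
Integral = F(-1/2) - F(-2) = -3*log(11/6) + 3*log(28/3).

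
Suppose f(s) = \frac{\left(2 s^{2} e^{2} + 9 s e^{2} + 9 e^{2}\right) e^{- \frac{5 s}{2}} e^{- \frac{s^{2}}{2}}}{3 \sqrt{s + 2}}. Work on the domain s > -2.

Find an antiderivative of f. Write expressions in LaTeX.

Recognize the product-rule pattern: f = u'v + uv' with u = - \frac{2 \sqrt{s + 2}}{3}, v = e^{- \frac{s^{2}}{2} - \frac{5 s}{2} + 2}, so integration by parts undoes it.
Check: d/ds[- \frac{2 \sqrt{s + 2} e^{- \frac{s^{2}}{2} - \frac{5 s}{2} + 2}}{3}] = \frac{\left(2 s^{2} + 9 s + 9\right) e^{2} e^{- \frac{5 s}{2}} e^{- \frac{s^{2}}{2}}}{3 \sqrt{s + 2}}, which equals f(s).

An antiderivative is F(s) = - \frac{2 \sqrt{s + 2} e^{- \frac{s^{2}}{2} - \frac{5 s}{2} + 2}}{3}.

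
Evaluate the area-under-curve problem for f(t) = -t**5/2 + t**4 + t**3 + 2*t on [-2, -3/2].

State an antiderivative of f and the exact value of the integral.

The integrand splits into summands that can be handled one at a time.
F(t) = -t**2*(5*t**4 - 12*t**3 - 15*t**2 - 60)/60 is an antiderivative of f.
Check: d/dt[-t**2*(5*t**4 - 12*t**3 - 15*t**2 - 60)/60] = -t**5/2 + t**4 + t**3 + 2*t = f(t).
F(-3/2) = 1341/1280; F(-2) = -56/15.
Integral = F(-3/2) - F(-2) = 18359/3840.

Antiderivative: F(t) = -t**2*(5*t**4 - 12*t**3 - 15*t**2 - 60)/60; value = 18359/3840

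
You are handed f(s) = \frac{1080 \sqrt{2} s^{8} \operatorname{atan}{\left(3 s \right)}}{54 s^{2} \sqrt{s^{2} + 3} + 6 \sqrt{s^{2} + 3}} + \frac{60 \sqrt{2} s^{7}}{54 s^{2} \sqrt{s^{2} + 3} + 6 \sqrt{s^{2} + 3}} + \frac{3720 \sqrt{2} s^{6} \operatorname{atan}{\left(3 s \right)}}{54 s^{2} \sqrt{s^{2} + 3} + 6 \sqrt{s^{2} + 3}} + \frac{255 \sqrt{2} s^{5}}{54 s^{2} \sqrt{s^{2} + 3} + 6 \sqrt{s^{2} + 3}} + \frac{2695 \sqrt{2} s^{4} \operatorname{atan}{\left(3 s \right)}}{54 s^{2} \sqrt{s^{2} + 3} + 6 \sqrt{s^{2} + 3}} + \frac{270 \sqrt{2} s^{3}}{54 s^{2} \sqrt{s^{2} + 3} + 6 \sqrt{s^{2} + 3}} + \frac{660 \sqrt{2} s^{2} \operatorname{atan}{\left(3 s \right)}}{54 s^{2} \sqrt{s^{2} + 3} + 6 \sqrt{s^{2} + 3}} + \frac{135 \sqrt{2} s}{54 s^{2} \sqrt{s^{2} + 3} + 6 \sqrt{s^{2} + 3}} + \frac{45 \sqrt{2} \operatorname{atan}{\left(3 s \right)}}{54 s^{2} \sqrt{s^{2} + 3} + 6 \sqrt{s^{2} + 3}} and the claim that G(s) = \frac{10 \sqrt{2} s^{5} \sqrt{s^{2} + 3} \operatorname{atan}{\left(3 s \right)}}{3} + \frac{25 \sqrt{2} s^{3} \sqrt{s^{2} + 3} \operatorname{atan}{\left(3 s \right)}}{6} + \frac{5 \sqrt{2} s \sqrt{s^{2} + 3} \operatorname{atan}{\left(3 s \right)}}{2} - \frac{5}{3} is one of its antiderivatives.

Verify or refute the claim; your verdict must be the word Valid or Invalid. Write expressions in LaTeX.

Valid: G'(s) = f(s).

d/ds[G] = \frac{1080 \sqrt{2} s^{8} \operatorname{atan}{\left(3 s \right)} + 60 \sqrt{2} s^{7} + 3720 \sqrt{2} s^{6} \operatorname{atan}{\left(3 s \right)} + 255 \sqrt{2} s^{5} + 2695 \sqrt{2} s^{4} \operatorname{atan}{\left(3 s \right)} + 270 \sqrt{2} s^{3} + 660 \sqrt{2} s^{2} \operatorname{atan}{\left(3 s \right)} + 135 \sqrt{2} s + 45 \sqrt{2} \operatorname{atan}{\left(3 s \right)}}{54 s^{2} \sqrt{s^{2} + 3} + 6 \sqrt{s^{2} + 3}}
This equals f(s) exactly, so the claim holds.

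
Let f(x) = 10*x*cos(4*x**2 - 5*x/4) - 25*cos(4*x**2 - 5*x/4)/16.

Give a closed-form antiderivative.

f matches the chain-rule pattern g'(h)*h' with inner function h(x) = 4*x**2 - 5*x/4; substituting u = h(x) collapses the integral.
Check: d/dx[5*sin(4*x**2 - 5*x/4)/4] = 10*x*cos(4*x**2 - 5*x/4) - 25*cos(4*x**2 - 5*x/4)/16 = f(x).

An antiderivative is F(x) = 5*sin(4*x**2 - 5*x/4)/4.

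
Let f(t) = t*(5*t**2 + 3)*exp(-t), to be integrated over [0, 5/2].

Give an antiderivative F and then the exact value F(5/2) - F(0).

Recognize the product-rule pattern: f = u'v + uv' with u = -5*t**3 - 15*t**2 - 33*t - 33, v = exp(-t), so integration by parts undoes it.
F(t) = -5*t**3*exp(-t) - 15*t**2*exp(-t) - 33*t*exp(-t) - 33*exp(-t) is an antiderivative of f.
Check: d/dt[-5*t**3*exp(-t) - 15*t**2*exp(-t) - 33*t*exp(-t) - 33*exp(-t)] = (5*t**3 + 3*t)*exp(-t), which equals f(t).
F(5/2) = -2299*exp(-5/2)/8; F(0) = -33.
Integral = F(5/2) - F(0) = 33 - 2299*exp(-5/2)/8.

Antiderivative: F(t) = -5*t**3*exp(-t) - 15*t**2*exp(-t) - 33*t*exp(-t) - 33*exp(-t); value = 33 - 2299*exp(-5/2)/8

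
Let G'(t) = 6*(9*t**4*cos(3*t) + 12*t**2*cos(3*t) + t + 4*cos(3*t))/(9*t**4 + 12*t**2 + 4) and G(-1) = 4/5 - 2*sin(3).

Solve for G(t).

G(t) = (6*t**2*sin(3*t) + 3*t**2 + 4*sin(3*t) + 1)/(3*t**2 + 2)

For G(t) to be correct, d/dt[G] must agree with the stated G'(t) identically.
A general antiderivative is 2*sin(3*t) - 1/(3*t**2 + 2) + C.
The condition gives C = 4/5 - 2*sin(3) - (-2*sin(3) - 1/5) = 1.
So G(t) = (6*t**2*sin(3*t) + 3*t**2 + 4*sin(3*t) + 1)/(3*t**2 + 2).
Check: d/dt[(6*t**2*sin(3*t) + 3*t**2 + 4*sin(3*t) + 1)/(3*t**2 + 2)] = (54*t**4*cos(3*t) + 72*t**2*cos(3*t) + 6*t + 24*cos(3*t))/(9*t**4 + 12*t**2 + 4), which equals G'(t).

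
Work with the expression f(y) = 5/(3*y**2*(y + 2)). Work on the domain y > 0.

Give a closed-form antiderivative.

The denominator factors as 3*y**2*(y + 2); partial fractions split f into directly integrable pieces: 5/(12*(y + 2)) - 5/(12*y) + 5/(6*y**2).
Check: d/dy[-5*log(y)/12 + 5*log(y + 2)/12 - 5/(6*y)] = 5/(3*y**3 + 6*y**2), which equals f(y).

An antiderivative is F(y) = -5*log(y)/12 + 5*log(y + 2)/12 - 5/(6*y).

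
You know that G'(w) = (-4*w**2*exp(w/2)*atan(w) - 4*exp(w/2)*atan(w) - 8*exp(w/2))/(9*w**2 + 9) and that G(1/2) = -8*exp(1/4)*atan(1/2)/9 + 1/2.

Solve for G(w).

G(w) = -8*exp(w/2)*atan(w)/9 + 1/2

Recognize the product-rule pattern: G'(w) = u'v + uv' with u = -8*atan(w)/9, v = exp(w/2), so integration by parts undoes it.
A general antiderivative is -8*exp(w/2)*atan(w)/9 + C.
The condition gives C = -8*exp(1/4)*atan(1/2)/9 + 1/2 - (-8*exp(1/4)*atan(1/2)/9) = 1/2.
So G(w) = -8*exp(w/2)*atan(w)/9 + 1/2.
Check: d/dw[-8*exp(w/2)*atan(w)/9 + 1/2] = (-4*w**2*exp(w/2)*atan(w) - 4*exp(w/2)*atan(w) - 8*exp(w/2))/(9*w**2 + 9) = G'(w).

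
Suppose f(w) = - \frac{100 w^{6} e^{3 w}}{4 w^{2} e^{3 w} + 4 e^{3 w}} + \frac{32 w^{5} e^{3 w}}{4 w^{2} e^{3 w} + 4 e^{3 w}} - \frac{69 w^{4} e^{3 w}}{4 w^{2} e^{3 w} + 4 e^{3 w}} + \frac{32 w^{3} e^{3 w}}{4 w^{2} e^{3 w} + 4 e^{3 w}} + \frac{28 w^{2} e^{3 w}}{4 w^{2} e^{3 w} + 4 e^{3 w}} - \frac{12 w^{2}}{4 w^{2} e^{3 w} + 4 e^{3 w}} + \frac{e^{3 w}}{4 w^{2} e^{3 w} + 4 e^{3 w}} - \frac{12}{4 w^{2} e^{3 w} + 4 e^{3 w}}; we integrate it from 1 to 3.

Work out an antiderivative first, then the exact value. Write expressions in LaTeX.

The integrand splits into summands that can be handled one at a time.
F(w) = \frac{\left(- 60 w^{5} e^{3 w} + 24 w^{4} e^{3 w} + 31 w^{3} e^{3 w} - 9 w e^{3 w} + 12 e^{3 w} \operatorname{atan}{\left(w \right)} + 12 e^{3 w} + 12\right) e^{- 3 w}}{12} is an antiderivative of f.
Check: d/dw[\frac{\left(- 60 w^{5} e^{3 w} + 24 w^{4} e^{3 w} + 31 w^{3} e^{3 w} - 9 w e^{3 w} + 12 e^{3 w} \operatorname{atan}{\left(w \right)} + 12 e^{3 w} + 12\right) e^{- 3 w}}{12}] = \frac{- 100 w^{6} e^{3 w} + 32 w^{5} e^{3 w} - 69 w^{4} e^{3 w} + 32 w^{3} e^{3 w} + 28 w^{2} e^{3 w} - 12 w^{2} + e^{3 w} - 12}{4 w^{2} e^{3 w} + 4 e^{3 w}}, which equals f(w).
F(3) = - \frac{1969}{2} + e^{-9} + \operatorname{atan}{\left(3 \right)}; F(1) = - \frac{1}{6} + e^{-3} + \frac{\pi}{4}.
Integral = F(3) - F(1) = - \frac{2953}{3} - \frac{\pi}{4} - e^{-3} + e^{-9} + \operatorname{atan}{\left(3 \right)}.

Antiderivative: F(w) = \frac{\left(- 60 w^{5} e^{3 w} + 24 w^{4} e^{3 w} + 31 w^{3} e^{3 w} - 9 w e^{3 w} + 12 e^{3 w} \operatorname{atan}{\left(w \right)} + 12 e^{3 w} + 12\right) e^{- 3 w}}{12}; value = - \frac{2953}{3} - \frac{\pi}{4} - e^{-3} + e^{-9} + \operatorname{atan}{\left(3 \right)}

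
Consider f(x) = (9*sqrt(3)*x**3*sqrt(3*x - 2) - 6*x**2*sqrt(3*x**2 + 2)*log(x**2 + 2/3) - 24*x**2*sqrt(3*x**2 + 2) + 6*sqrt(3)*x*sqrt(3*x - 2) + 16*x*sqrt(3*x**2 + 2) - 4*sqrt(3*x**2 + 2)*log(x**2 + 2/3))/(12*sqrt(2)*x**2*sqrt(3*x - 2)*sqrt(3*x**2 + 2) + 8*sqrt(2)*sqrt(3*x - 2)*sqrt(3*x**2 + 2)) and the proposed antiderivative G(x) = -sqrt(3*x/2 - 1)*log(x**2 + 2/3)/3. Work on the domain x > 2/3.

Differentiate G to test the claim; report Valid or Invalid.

Invalid: d/dx[G] - f = -3*sqrt(6)*x/(8*sqrt(3*x**2 + 2)), which is not 0.

d/dx[G] = (-3*x**2*log(x**2 + 2/3) - 12*x**2 + 8*x - 2*log(x**2 + 2/3))/(6*sqrt(2)*x**2*sqrt(3*x - 2) + 4*sqrt(2)*sqrt(3*x - 2))
d/dx[G] - f(x) = -3*sqrt(6)*x/(8*sqrt(3*x**2 + 2)) != 0.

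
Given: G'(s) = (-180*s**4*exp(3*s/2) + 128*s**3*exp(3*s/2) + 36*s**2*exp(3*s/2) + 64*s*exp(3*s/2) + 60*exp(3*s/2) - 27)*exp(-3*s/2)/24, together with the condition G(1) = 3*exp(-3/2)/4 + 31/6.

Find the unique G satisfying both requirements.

G(s) = -(18*s**5*exp(3*s/2) - 16*s**4*exp(3*s/2) - 6*s**3*exp(3*s/2) - 16*s**2*exp(3*s/2) - 30*s*exp(3*s/2) - 12*exp(3*s/2) - 9)*exp(-3*s/2)/12

Any candidate G(s) must reproduce the stated G'(s) exactly.
A general antiderivative is -3*s**5/2 + 4*s**4/3 + s**3/2 + 4*s**2/3 + 5*s/2 + 3*exp(-3*s/2)/4 + C.
The condition gives C = 3*exp(-3/2)/4 + 31/6 - (3*exp(-3/2)/4 + 25/6) = 1.
So G(s) = -(18*s**5*exp(3*s/2) - 16*s**4*exp(3*s/2) - 6*s**3*exp(3*s/2) - 16*s**2*exp(3*s/2) - 30*s*exp(3*s/2) - 12*exp(3*s/2) - 9)*exp(-3*s/2)/12.
Check: d/ds[-(18*s**5*exp(3*s/2) - 16*s**4*exp(3*s/2) - 6*s**3*exp(3*s/2) - 16*s**2*exp(3*s/2) - 30*s*exp(3*s/2) - 12*exp(3*s/2) - 9)*exp(-3*s/2)/12] = (-180*s**4*exp(3*s/2) + 128*s**3*exp(3*s/2) + 36*s**2*exp(3*s/2) + 64*s*exp(3*s/2) + 60*exp(3*s/2) - 27)*exp(-3*s/2)/24 = G'(s).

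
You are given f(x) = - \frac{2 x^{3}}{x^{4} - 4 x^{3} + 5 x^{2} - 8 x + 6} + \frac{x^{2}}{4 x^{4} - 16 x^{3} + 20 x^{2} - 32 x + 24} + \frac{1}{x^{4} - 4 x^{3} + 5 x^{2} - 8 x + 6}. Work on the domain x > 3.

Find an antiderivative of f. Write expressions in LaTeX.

Factor the denominator (4 \left(x - 3\right) \left(x - 1\right) \left(x^{2} + 2\right)) and decompose: f = \frac{4 x - 21}{22 \left(x^{2} + 2\right)} + \frac{1}{8 \left(x - 1\right)} - \frac{203}{88 \left(x - 3\right)}; each piece integrates to a log, atan, or power term.
Check: d/dx[- \frac{203 \log{\left(x - 3 \right)}}{88} + \frac{\log{\left(x - 1 \right)}}{8} + \frac{\log{\left(x^{2} + 2 \right)}}{11} - \frac{21 \sqrt{2} \operatorname{atan}{\left(\frac{\sqrt{2} x}{2} \right)}}{44}] = \frac{- 8 x^{3} + x^{2} + 4}{4 x^{4} - 16 x^{3} + 20 x^{2} - 32 x + 24}, which equals f(x).

An antiderivative is F(x) = - \frac{203 \log{\left(x - 3 \right)}}{88} + \frac{\log{\left(x - 1 \right)}}{8} + \frac{\log{\left(x^{2} + 2 \right)}}{11} - \frac{21 \sqrt{2} \operatorname{atan}{\left(\frac{\sqrt{2} x}{2} \right)}}{44}.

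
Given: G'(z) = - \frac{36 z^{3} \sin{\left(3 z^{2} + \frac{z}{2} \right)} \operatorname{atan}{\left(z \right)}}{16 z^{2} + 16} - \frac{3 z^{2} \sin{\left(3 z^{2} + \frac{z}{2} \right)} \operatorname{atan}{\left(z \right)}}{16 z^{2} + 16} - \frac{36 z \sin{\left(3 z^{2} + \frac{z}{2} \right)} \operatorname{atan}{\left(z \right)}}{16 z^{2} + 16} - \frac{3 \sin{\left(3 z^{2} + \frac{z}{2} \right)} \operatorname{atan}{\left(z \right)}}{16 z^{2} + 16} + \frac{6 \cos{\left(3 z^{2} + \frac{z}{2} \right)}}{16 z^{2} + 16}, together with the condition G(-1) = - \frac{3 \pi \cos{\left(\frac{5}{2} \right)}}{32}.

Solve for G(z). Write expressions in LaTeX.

G(z) = \frac{3 \cos{\left(3 z^{2} + \frac{z}{2} \right)} \operatorname{atan}{\left(z \right)}}{8}

G'(z) has the shape u'v + uv' for u = \frac{3 \operatorname{atan}{\left(z \right)}}{8} and v = \cos{\left(3 z^{2} + \frac{z}{2} \right)} — it is the derivative of the product u*v.
A general antiderivative is \frac{3 \cos{\left(3 z^{2} + \frac{z}{2} \right)} \operatorname{atan}{\left(z \right)}}{8} + C.
The condition gives C = - \frac{3 \pi \cos{\left(\frac{5}{2} \right)}}{32} - (- \frac{3 \pi \cos{\left(\frac{5}{2} \right)}}{32}) = 0.
So G(z) = \frac{3 \cos{\left(3 z^{2} + \frac{z}{2} \right)} \operatorname{atan}{\left(z \right)}}{8}.
Check: d/dz[\frac{3 \cos{\left(3 z^{2} + \frac{z}{2} \right)} \operatorname{atan}{\left(z \right)}}{8}] = \frac{- 36 z^{3} \sin{\left(3 z^{2} + \frac{z}{2} \right)} \operatorname{atan}{\left(z \right)} - 3 z^{2} \sin{\left(3 z^{2} + \frac{z}{2} \right)} \operatorname{atan}{\left(z \right)} - 36 z \sin{\left(3 z^{2} + \frac{z}{2} \right)} \operatorname{atan}{\left(z \right)} - 3 \sin{\left(3 z^{2} + \frac{z}{2} \right)} \operatorname{atan}{\left(z \right)} + 6 \cos{\left(3 z^{2} + \frac{z}{2} \right)}}{16 z^{2} + 16}, which equals G'(z).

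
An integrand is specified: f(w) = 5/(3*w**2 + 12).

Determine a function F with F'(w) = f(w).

An antiderivative is F(w) = 5*atan(w/2)/6.

Whatever form F(w) takes, F'(w) = f(w) is non-negotiable.
Check: d/dw[5*atan(w/2)/6] = 5/(3*w**2 + 12) = f(w).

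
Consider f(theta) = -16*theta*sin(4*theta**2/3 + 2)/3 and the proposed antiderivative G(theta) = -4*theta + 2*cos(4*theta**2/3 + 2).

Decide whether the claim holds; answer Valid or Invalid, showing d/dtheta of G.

d/dtheta[G] = -16*theta*sin(4*theta**2/3 + 2)/3 - 4
d/dtheta[G] - f(theta) = -4 != 0.

Invalid: d/dtheta[G] - f = -4, which is not 0.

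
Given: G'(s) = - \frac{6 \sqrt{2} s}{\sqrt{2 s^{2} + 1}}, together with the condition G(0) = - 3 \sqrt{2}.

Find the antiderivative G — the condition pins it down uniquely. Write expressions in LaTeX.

G(s) = - 3 \sqrt{4 s^{2} + 2}

G'(s) matches the chain-rule pattern g'(h)*h' with inner function h(s) = 4 s^{2} + 2; substituting u = h(s) collapses the integral.
A general antiderivative is - 3 \sqrt{4 s^{2} + 2} + C.
The condition gives C = - 3 \sqrt{2} - (- 3 \sqrt{2}) = 0.
So G(s) = - 3 \sqrt{4 s^{2} + 2}.
Check: d/ds[- 3 \sqrt{4 s^{2} + 2}] = - \frac{6 \sqrt{2} s}{\sqrt{2 s^{2} + 1}} = G'(s).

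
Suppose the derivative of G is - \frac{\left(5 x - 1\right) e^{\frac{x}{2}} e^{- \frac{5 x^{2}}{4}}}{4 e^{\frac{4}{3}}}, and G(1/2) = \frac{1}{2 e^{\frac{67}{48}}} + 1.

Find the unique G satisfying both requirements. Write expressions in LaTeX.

G(x) = \frac{e^{- \frac{5 x^{2}}{4} + \frac{x}{2} - \frac{4}{3}} + 2}{2}

The substitution u = - \frac{5 x^{2}}{4} + \frac{x}{2} - \frac{4}{3} works: G'(x) is exactly (dG/du)*(du/dx) for that inner function.
A general antiderivative is \frac{e^{- \frac{5 x^{2}}{4} + \frac{x}{2} - \frac{4}{3}}}{2} + C.
The condition gives C = \frac{1}{2 e^{\frac{67}{48}}} + 1 - (\frac{1}{2 e^{\frac{67}{48}}}) = 1.
So G(x) = \frac{e^{- \frac{5 x^{2}}{4} + \frac{x}{2} - \frac{4}{3}} + 2}{2}.
Check: d/dx[\frac{e^{- \frac{5 x^{2}}{4} + \frac{x}{2} - \frac{4}{3}} + 2}{2}] = \frac{\left(1 - 5 x\right) e^{\frac{x}{2}} e^{- \frac{5 x^{2}}{4}}}{4 e^{\frac{4}{3}}}, which equals G'(x).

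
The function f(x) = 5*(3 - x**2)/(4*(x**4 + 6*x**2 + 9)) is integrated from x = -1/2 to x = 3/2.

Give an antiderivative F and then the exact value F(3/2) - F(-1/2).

Recognize the product-rule pattern: f = u'v + uv' with u = 5*x/4, v = 1/(x**2 + 3), so integration by parts undoes it.
F(x) = 5*x/(4*(x**2 + 3)) is an antiderivative of f.
Check: d/dx[5*x/(4*(x**2 + 3))] = (15 - 5*x**2)/(4*x**4 + 24*x**2 + 36), which equals f(x).
F(3/2) = 5/14; F(-1/2) = -5/26.
Integral = F(3/2) - F(-1/2) = 50/91.

Antiderivative: F(x) = 5*x/(4*(x**2 + 3)); value = 50/91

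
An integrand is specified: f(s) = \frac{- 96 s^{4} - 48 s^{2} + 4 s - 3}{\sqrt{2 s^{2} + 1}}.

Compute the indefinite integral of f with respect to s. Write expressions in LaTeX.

F(s) = 4 \sqrt{2 s^{2} + 1} \left(- 3 s^{3} - \frac{3 s}{4} + \frac{1}{2}\right) + C

Recognize the product-rule pattern: f = u'v + uv' with u = 4 \sqrt{2 s^{2} + 1}, v = - 3 s^{3} - \frac{3 s}{4} + \frac{1}{2}, so integration by parts undoes it.
Check: d/ds[4 \sqrt{2 s^{2} + 1} \left(- 3 s^{3} - \frac{3 s}{4} + \frac{1}{2}\right)] = \frac{- 96 s^{4} - 48 s^{2} + 4 s - 3}{\sqrt{2 s^{2} + 1}} = f(s).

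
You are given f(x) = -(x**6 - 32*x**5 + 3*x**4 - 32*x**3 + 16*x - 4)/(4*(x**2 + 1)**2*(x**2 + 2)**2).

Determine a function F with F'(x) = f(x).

Whatever form F(x) takes, F'(x) = f(x) is non-negotiable.
Check: d/dx[(-24*x**2 + (x + 8)*(x**2 + 2) - 24)/(4*(x**2 + 1)*(x**2 + 2))] = (-x**6 + 32*x**5 - 3*x**4 + 32*x**3 - 16*x + 4)/(4*x**8 + 24*x**6 + 52*x**4 + 48*x**2 + 16), which equals f(x).

An antiderivative is F(x) = (-24*x**2 + (x + 8)*(x**2 + 2) - 24)/(4*(x**2 + 1)*(x**2 + 2)).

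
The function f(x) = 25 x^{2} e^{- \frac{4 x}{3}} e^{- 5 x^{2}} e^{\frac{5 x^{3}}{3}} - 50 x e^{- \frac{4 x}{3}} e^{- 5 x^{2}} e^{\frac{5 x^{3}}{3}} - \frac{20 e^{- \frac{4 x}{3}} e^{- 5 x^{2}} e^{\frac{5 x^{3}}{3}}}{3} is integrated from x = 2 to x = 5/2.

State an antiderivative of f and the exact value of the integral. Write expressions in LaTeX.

Antiderivative: F(x) = 5 e^{- \frac{4 x}{3}} e^{- 5 x^{2}} e^{\frac{5 x^{3}}{3}}; value = - \frac{5}{e^{\frac{28}{3}}} + \frac{5}{e^{\frac{205}{24}}}

f matches the chain-rule pattern g'(h)*h' with inner function h(x) = \frac{5 x^{3}}{3} - 5 x^{2} - \frac{4 x}{3}; substituting u = h(x) collapses the integral.
F(x) = 5 e^{- \frac{4 x}{3}} e^{- 5 x^{2}} e^{\frac{5 x^{3}}{3}} is an antiderivative of f.
Check: d/dx[5 e^{- \frac{4 x}{3}} e^{- 5 x^{2}} e^{\frac{5 x^{3}}{3}}] = \frac{\left(75 x^{2} e^{\frac{5 x^{3}}{3}} - 150 x e^{\frac{5 x^{3}}{3}} - 20 e^{\frac{5 x^{3}}{3}}\right) e^{- \frac{4 x}{3}} e^{- 5 x^{2}}}{3}, which equals f(x).
F(5/2) = \frac{5}{e^{\frac{205}{24}}}; F(2) = \frac{5}{e^{\frac{28}{3}}}.
Integral = F(5/2) - F(2) = - \frac{5}{e^{\frac{28}{3}}} + \frac{5}{e^{\frac{205}{24}}}.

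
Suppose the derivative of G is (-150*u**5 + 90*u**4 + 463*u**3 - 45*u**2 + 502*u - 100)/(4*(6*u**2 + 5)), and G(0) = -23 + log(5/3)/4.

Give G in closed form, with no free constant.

Whatever form G(u) takes, its d/du must return the stated G'(u).
A general antiderivative is -(-5*u**2/4 + u/2 + 5)**2 + log(2*u**2 + 5/3)/4 + C.
The condition gives C = -23 + log(5/3)/4 - (-25 + log(5/3)/4) = 2.
So G(u) = -25*u**4/16 + 5*u**3/4 + 49*u**2/4 - 5*u + log(2*u**2 + 5/3)/4 - 23.
Check: d/du[-25*u**4/16 + 5*u**3/4 + 49*u**2/4 - 5*u + log(2*u**2 + 5/3)/4 - 23] = (-150*u**5 + 90*u**4 + 463*u**3 - 45*u**2 + 502*u - 100)/(24*u**2 + 20), which equals G'(u).

G(u) = -25*u**4/16 + 5*u**3/4 + 49*u**2/4 - 5*u + log(2*u**2 + 5/3)/4 - 23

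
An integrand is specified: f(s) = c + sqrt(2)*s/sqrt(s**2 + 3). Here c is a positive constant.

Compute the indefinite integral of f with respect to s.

Check any antiderivative F(s) by computing F'(s) and comparing it with f(s).
Check: d/ds[c*s + sqrt(2)*sqrt(s**2 + 3)] = (c*sqrt(s**2 + 3) + sqrt(2)*s)/sqrt(s**2 + 3), which equals f(s).

F(s) = c*s + sqrt(2)*sqrt(s**2 + 3) + C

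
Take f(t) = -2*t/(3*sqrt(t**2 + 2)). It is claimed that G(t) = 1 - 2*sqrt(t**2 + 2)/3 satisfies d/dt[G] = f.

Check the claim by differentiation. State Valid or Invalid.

Valid: G'(t) = f(t).

d/dt[G] = -2*t/(3*sqrt(t**2 + 2))
This equals f(t) exactly, so the claim holds.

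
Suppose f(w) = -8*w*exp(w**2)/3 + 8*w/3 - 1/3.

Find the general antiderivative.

The integrand splits into summands that can be handled one at a time.
Check: d/dw[4*w**2/3 - w/3 - 4*exp(w**2)/3] = -8*w*exp(w**2)/3 + 8*w/3 - 1/3 = f(w).

F(w) = 4*w**2/3 - w/3 - 4*exp(w**2)/3 + C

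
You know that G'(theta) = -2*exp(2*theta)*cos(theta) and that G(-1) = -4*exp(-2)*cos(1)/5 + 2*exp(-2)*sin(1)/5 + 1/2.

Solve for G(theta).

A first test for any G(theta): its theta-derivative must equal the given G'(theta).
A general antiderivative is -2*exp(2*theta)*sin(theta)/5 - 4*exp(2*theta)*cos(theta)/5 + C.
The condition gives C = -4*exp(-2)*cos(1)/5 + 2*exp(-2)*sin(1)/5 + 1/2 - (-4*exp(-2)*cos(1)/5 + 2*exp(-2)*sin(1)/5) = 1/2.
So G(theta) = -2*exp(2*theta)*sin(theta)/5 - 4*exp(2*theta)*cos(theta)/5 + 1/2.
Check: d/dtheta[-2*exp(2*theta)*sin(theta)/5 - 4*exp(2*theta)*cos(theta)/5 + 1/2] = -2*exp(2*theta)*cos(theta) = G'(theta).

G(theta) = -2*exp(2*theta)*sin(theta)/5 - 4*exp(2*theta)*cos(theta)/5 + 1/2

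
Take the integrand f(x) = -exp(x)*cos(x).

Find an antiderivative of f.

Recover f(x) by differentiating a candidate F(x); any mismatch rules it out.
Check: d/dx[-exp(x)*sin(x)/2 - exp(x)*cos(x)/2] = -exp(x)*cos(x) = f(x).

An antiderivative is F(x) = -exp(x)*sin(x)/2 - exp(x)*cos(x)/2.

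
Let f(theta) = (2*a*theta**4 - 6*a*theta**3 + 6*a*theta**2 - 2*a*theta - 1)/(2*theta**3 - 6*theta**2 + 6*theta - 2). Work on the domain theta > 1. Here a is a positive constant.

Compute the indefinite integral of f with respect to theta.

F(theta) = (2*a*theta**4 - 4*a*theta**3 + 2*a*theta**2 + 1)/(4*theta**2 - 8*theta + 4) + C

Whatever form F(theta) takes, F'(theta) = f(theta) is non-negotiable.
Check: d/dtheta[(2*a*theta**4 - 4*a*theta**3 + 2*a*theta**2 + 1)/(4*theta**2 - 8*theta + 4)] = (2*a*theta**4 - 6*a*theta**3 + 6*a*theta**2 - 2*a*theta - 1)/(2*theta**3 - 6*theta**2 + 6*theta - 2) = f(theta).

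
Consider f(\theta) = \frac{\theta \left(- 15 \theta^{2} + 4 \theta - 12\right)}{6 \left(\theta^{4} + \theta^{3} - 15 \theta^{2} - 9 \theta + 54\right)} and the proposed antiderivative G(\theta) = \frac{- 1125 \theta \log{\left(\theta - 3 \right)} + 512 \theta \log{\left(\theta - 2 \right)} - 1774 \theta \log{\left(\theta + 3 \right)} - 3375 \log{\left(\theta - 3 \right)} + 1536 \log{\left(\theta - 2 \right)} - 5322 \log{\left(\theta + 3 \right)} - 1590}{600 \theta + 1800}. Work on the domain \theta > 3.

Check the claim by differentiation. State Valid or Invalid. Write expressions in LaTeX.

d/d\theta[G] = \frac{- 2387 \theta^{3} + 2174 \theta^{2} + 6783 \theta - 15966}{600 \theta^{4} + 600 \theta^{3} - 9000 \theta^{2} - 5400 \theta + 32400}
d/d\theta[G] - f(\theta) = - \frac{887}{600 \theta + 1800} != 0.

Invalid: d/d\theta[G] - f = - \frac{887}{600 \theta + 1800}, which is not 0.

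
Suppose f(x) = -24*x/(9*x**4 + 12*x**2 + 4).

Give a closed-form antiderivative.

An antiderivative is F(x) = 4/(3*x**2 + 2).

f matches the chain-rule pattern g'(h)*h' with inner function h(x) = 3*x**2/2 + 1; substituting u = h(x) collapses the integral.
Check: d/dx[4/(3*x**2 + 2)] = -24*x/(9*x**4 + 12*x**2 + 4) = f(x).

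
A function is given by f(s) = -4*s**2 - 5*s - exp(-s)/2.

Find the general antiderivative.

F(s) = -4*s**3/3 - 5*s**2/2 + exp(-s)/2 + C

Integrate term by term and add the pieces.
Check: d/ds[-4*s**3/3 - 5*s**2/2 + exp(-s)/2] = (-8*s**2*exp(s) - 10*s*exp(s) - 1)*exp(-s)/2, which equals f(s).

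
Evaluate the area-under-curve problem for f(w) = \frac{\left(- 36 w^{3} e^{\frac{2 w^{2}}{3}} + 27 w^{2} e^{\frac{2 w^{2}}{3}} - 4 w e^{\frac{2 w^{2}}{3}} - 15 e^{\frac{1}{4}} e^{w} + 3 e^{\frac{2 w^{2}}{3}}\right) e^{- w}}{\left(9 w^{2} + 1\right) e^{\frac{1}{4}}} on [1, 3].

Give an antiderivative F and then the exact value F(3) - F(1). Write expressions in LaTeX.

An antiderivative F(w) passes only if d/dw[F] lands on f(w) exactly.
F(w) = - 3 e^{\frac{2 w^{2}}{3} - w - \frac{1}{4}} - 5 \operatorname{atan}{\left(3 w \right)} is an antiderivative of f.
Check: d/dw[- 3 e^{\frac{2 w^{2}}{3} - w - \frac{1}{4}} - 5 \operatorname{atan}{\left(3 w \right)}] = \frac{- 36 w^{3} + 27 w^{2} - 4 w - 15 e^{\frac{1}{4}} e^{w} e^{- \frac{2 w^{2}}{3}} + 3}{9 w^{2} e^{\frac{1}{4}} e^{w} e^{- \frac{2 w^{2}}{3}} + e^{\frac{1}{4}} e^{w} e^{- \frac{2 w^{2}}{3}}}, which equals f(w).
F(3) = - 3 e^{\frac{11}{4}} - 5 \operatorname{atan}{\left(9 \right)}; F(1) = - 5 \operatorname{atan}{\left(3 \right)} - \frac{3}{e^{\frac{7}{12}}}.
Integral = F(3) - F(1) = - 3 e^{\frac{11}{4}} - 5 \operatorname{atan}{\left(9 \right)} + \frac{3}{e^{\frac{7}{12}}} + 5 \operatorname{atan}{\left(3 \right)}.

Antiderivative: F(w) = - 3 e^{\frac{2 w^{2}}{3} - w - \frac{1}{4}} - 5 \operatorname{atan}{\left(3 w \right)}; value = - 3 e^{\frac{11}{4}} - 5 \operatorname{atan}{\left(9 \right)} + \frac{3}{e^{\frac{7}{12}}} + 5 \operatorname{atan}{\left(3 \right)}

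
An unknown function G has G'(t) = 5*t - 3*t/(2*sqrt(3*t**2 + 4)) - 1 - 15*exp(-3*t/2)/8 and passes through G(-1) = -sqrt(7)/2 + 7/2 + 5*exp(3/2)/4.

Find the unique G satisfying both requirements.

G(t) = (10*t**2*exp(3*t/2) - 4*t*exp(3*t/2) - 2*sqrt(3*t**2 + 4)*exp(3*t/2) + 5)*exp(-3*t/2)/4

The integrand splits into summands that can be handled one at a time.
A general antiderivative is 5*t**2/2 - t - sqrt(3*t**2 + 4)/2 + 5*exp(-3*t/2)/4 + C.
The condition gives C = -sqrt(7)/2 + 7/2 + 5*exp(3/2)/4 - (-sqrt(7)/2 + 7/2 + 5*exp(3/2)/4) = 0.
So G(t) = (10*t**2*exp(3*t/2) - 4*t*exp(3*t/2) - 2*sqrt(3*t**2 + 4)*exp(3*t/2) + 5)*exp(-3*t/2)/4.
Check: d/dt[(10*t**2*exp(3*t/2) - 4*t*exp(3*t/2) - 2*sqrt(3*t**2 + 4)*exp(3*t/2) + 5)*exp(-3*t/2)/4] = (40*t*sqrt(3*t**2 + 4)*exp(3*t/2) - 12*t*exp(3*t/2) - 8*sqrt(3*t**2 + 4)*exp(3*t/2) - 15*sqrt(3*t**2 + 4))*exp(-3*t/2)/(8*sqrt(3*t**2 + 4)), which equals G'(t).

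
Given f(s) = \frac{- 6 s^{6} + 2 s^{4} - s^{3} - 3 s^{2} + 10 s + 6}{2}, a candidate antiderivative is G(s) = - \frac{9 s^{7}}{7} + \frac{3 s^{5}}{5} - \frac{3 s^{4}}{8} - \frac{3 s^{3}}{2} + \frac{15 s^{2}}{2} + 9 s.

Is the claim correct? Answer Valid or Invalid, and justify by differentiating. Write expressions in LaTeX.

d/ds[G] = - 9 s^{6} + 3 s^{4} - \frac{3 s^{3}}{2} - \frac{9 s^{2}}{2} + 15 s + 9
d/ds[G] - f(s) = - 6 s^{6} + 2 s^{4} - s^{3} - 3 s^{2} + 10 s + 6 != 0.

Invalid: d/ds[G] - f = - 6 s^{6} + 2 s^{4} - s^{3} - 3 s^{2} + 10 s + 6, which is not 0.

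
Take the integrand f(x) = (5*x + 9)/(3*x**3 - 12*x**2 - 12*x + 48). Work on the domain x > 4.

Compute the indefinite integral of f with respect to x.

F(x) = 29*log(x - 4)/36 - 19*log(x - 2)/24 - log(x + 2)/72 + C

The denominator factors as 3*(x - 4)*(x - 2)*(x + 2); partial fractions split f into directly integrable pieces: -1/(72*(x + 2)) - 19/(24*(x - 2)) + 29/(36*(x - 4)).
Check: d/dx[29*log(x - 4)/36 - 19*log(x - 2)/24 - log(x + 2)/72] = (5*x + 9)/(3*x**3 - 12*x**2 - 12*x + 48) = f(x).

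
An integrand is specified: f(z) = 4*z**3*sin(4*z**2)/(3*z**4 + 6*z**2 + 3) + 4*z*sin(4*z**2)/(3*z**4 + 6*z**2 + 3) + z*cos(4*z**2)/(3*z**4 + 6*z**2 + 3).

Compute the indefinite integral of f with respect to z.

Recognize the product-rule pattern: f = u'v + uv' with u = -1/(3*(2*z**2 + 2)), v = cos(4*z**2), so integration by parts undoes it.
Check: d/dz[-cos(4*z**2)/(6*z**2 + 6)] = (4*z**3*sin(4*z**2) + 4*z*sin(4*z**2) + z*cos(4*z**2))/(3*z**4 + 6*z**2 + 3), which equals f(z).

F(z) = -cos(4*z**2)/(6*z**2 + 6) + C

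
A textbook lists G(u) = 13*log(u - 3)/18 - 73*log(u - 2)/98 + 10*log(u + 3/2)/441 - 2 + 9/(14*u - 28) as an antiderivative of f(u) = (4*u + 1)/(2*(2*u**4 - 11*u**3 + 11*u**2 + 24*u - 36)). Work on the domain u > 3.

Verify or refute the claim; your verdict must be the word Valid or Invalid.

Valid. The derivative of G reproduces f.

d/du[G] = (4*u + 1)/(4*u**4 - 22*u**3 + 22*u**2 + 48*u - 72)
This equals f(u) exactly, so the claim holds.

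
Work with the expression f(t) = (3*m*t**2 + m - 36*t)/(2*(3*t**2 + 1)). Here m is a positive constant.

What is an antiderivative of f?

Check any antiderivative F(t) by computing F'(t) and comparing it with f(t).
Check: d/dt[m*t/2 - 3*log(t**2 + 1/3)] = (3*m*t**2 + m - 36*t)/(6*t**2 + 2), which equals f(t).

An antiderivative is F(t) = m*t/2 - 3*log(t**2 + 1/3).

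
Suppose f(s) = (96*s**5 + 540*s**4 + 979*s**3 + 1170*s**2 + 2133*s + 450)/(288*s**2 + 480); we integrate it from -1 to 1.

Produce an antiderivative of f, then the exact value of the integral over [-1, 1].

A candidate is checked by its d/ds: the result must match f(s).
F(s) = s**4/12 + 5*s**3/8 + 91*s**2/64 + 15*s/16 + 4*log(3*s**2 + 5)/3 is an antiderivative of f.
Check: d/ds[s**4/12 + 5*s**3/8 + 91*s**2/64 + 15*s/16 + 4*log(3*s**2 + 5)/3] = (96*s**5 + 540*s**4 + 979*s**3 + 1170*s**2 + 2133*s + 450)/(288*s**2 + 480) = f(s).
F(1) = 4*log(8)/3 + 589/192; F(-1) = -11/192 + 4*log(8)/3.
Integral = F(1) - F(-1) = 25/8.

Antiderivative: F(s) = s**4/12 + 5*s**3/8 + 91*s**2/64 + 15*s/16 + 4*log(3*s**2 + 5)/3; value = 25/8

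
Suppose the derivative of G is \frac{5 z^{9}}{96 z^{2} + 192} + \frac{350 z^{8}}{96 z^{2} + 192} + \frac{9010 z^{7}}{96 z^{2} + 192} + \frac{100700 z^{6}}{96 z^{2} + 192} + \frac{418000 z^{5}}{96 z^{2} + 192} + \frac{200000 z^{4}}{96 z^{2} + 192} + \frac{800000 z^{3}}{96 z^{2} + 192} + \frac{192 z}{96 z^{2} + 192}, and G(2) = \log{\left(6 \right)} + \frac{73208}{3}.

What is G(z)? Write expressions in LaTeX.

G(z) = \frac{5 \left(- \frac{z^{2}}{4} - 5 z\right)^{4}}{3} + \log{\left(z^{2} + 2 \right)} + 1

Integrate term by term and add the pieces.
A general antiderivative is \frac{5 \left(- \frac{z^{2}}{4} - 5 z\right)^{4}}{3} + \log{\left(z^{2} + 2 \right)} + C.
The condition gives C = \log{\left(6 \right)} + \frac{73208}{3} - (\log{\left(6 \right)} + \frac{73205}{3}) = 1.
So G(z) = \frac{5 \left(- \frac{z^{2}}{4} - 5 z\right)^{4}}{3} + \log{\left(z^{2} + 2 \right)} + 1.
Check: d/dz[\frac{5 \left(- \frac{z^{2}}{4} - 5 z\right)^{4}}{3} + \log{\left(z^{2} + 2 \right)} + 1] = \frac{5 z^{9} + 350 z^{8} + 9010 z^{7} + 100700 z^{6} + 418000 z^{5} + 200000 z^{4} + 800000 z^{3} + 192 z}{96 z^{2} + 192}, which equals G'(z).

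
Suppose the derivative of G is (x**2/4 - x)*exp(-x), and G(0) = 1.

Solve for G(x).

G(x) = (-x**2 + 2*x + 2*exp(x) + 2)*exp(-x)/4

Recognize the product-rule pattern: G'(x) = u'v + uv' with u = -x**2/4 + x/2 + 1/2, v = exp(-x), so integration by parts undoes it.
A general antiderivative is (-x**2 + 2*x + 2)*exp(-x)/4 + C.
The condition gives C = 1 - (1/2) = 1/2.
So G(x) = (-x**2 + 2*x + 2*exp(x) + 2)*exp(-x)/4.
Check: d/dx[(-x**2 + 2*x + 2*exp(x) + 2)*exp(-x)/4] = (x**2 - 4*x)*exp(-x)/4, which equals G'(x).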